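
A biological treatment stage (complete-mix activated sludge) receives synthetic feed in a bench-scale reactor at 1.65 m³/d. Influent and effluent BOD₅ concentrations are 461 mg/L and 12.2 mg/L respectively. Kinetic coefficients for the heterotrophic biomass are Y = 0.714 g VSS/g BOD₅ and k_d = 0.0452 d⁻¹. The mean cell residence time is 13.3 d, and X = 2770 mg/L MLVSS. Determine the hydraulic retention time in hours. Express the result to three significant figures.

Rearranging the biomass balance for a CMAS with decay, V = Y·Q·ΔS·θ_c / [X·(1+k_d θ_c)] = 0.714 × 1.65 × (461 − 12.2) × 13.3 / [2770 × (1 + 0.0452 × 13.3)] = 7.03×10^3 / 4435 = 1.586 m³.
Hydraulic retention time τ = V/Q = 1.586 / 1.65 = 0.9609 d = 23.06 h.

τ ≈ 23.1 h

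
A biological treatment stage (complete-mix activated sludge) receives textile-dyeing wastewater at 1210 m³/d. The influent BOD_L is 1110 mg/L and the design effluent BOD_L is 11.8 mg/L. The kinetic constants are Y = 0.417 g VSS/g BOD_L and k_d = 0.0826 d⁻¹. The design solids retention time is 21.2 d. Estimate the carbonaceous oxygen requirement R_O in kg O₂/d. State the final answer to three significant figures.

Y_obs = Y / (1 + k_d θ_c) = 0.417 / (1 + 0.0826 × 21.2) = 0.417 / 2.751 = 0.1516.
Substrate removed = Q·(S₀ − S) = 1210 m³/d × (1110 − 11.8) g/m³ = 1.33×10^6 g/d = 1329 kg/d.
Net sludge production P_X = 0.1516 × 1329 = 201.4 kg VSS/d.
R_O = Q·ΔS − 1.42 P_X = 1329 − 286.0 = 1043 kg O₂/d.

R_O ≈ 1040 kg O₂/d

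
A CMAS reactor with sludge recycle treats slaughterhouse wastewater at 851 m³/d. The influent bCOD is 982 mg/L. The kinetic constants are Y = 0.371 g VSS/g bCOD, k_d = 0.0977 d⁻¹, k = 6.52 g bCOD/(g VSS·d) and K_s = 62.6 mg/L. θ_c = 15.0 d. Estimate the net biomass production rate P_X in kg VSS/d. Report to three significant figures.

Effluent substrate depends only on kinetics and SRT: S = K_s(1 + k_d θ_c) / [θ_c(Yk − k_d) − 1] = 62.6 × (1 + 0.0977 × 15.0) / [15.0 × (0.371 × 6.52 − 0.0977) − 1] = 154.3 / 33.82 = 4.564 mg/L.
The observed yield is Y_obs = Y/(1 + k_d·θ_c) = 0.371 / (1 + 0.0977 × 15.0) = 0.371 / 2.466 = 0.1505 g VSS per g bCOD removed.
ΔS = 982 − 4.56 = 977.4 mg/L, so the substrate removal rate is 851 × 977.4/1000 = 831.8 kg bCOD/d.
Biomass produced: P_X = Y_obs·Q·ΔS = 0.1505 × 831.8 ≈ 125.2 kg VSS/d.

P_X ≈ 125 kg VSS/d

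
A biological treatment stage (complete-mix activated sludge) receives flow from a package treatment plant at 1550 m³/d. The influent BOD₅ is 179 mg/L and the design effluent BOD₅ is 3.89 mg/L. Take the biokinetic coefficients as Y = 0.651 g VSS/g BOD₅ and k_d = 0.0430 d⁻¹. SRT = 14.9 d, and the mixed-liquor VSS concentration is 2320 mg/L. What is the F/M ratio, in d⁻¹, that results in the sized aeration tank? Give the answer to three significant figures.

Steady-state biomass mass balance: V·X·(1 + k_d·θ_c) = Y·Q·(S₀ − S)·θ_c, so V = 0.651 × 1550 × (179 − 3.89) × 14.9 / [2320 × (1 + 0.0430 × 14.9)] = 2.63×10^6 / 3806 = 691.7 m³.
F/M = applied load / biomass = Q·S₀/(V·X) = 1550 × 179 / (691.7 × 2320) = 0.1729 d⁻¹.

F/M ≈ 0.173 d⁻¹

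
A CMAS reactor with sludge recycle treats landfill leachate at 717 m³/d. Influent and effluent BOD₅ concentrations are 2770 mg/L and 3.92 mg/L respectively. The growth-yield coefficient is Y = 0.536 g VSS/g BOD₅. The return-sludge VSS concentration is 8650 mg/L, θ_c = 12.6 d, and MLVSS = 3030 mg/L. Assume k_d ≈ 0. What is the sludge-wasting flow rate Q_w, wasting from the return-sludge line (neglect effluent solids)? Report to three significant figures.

With k_d = 0 the design equation reduces to V = Y Q (S₀−S) θ_c / X = 0.536 × 717 × (2770 − 3.92) × 12.6 / 3030 = 4421 m³.
Q_w = (V·X)/(θ_c X_r) = 4421 × 3030 / (12.6 × 8650) = 122.9 m³/d.

Q_w ≈ 123 m³/d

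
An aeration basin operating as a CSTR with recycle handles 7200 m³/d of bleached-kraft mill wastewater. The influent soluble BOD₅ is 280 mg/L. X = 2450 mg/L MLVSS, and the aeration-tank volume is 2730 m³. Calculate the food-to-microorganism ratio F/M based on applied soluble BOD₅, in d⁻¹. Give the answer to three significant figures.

F/M ≈ 0.301 d⁻¹

F/M = applied load / biomass = Q·S₀/(V·X) = 7200 × 280 / (2730 × 2450) = 0.3014 d⁻¹.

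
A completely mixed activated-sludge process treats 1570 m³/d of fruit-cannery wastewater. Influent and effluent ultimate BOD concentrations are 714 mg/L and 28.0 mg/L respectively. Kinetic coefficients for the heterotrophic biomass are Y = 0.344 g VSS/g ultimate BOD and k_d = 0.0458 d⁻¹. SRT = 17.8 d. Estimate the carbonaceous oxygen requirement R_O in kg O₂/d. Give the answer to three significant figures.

Correct the yield for decay: Y_obs = Y/(1 + k_d θ_c) = 0.344 / (1 + 0.0458 × 17.8) = 0.344 / 1.815 = 0.1895.
Mass of ultimate BOD removed per day: Q(S₀ − S) = 1570 × 686.0 g/m³ = 1077 kg/d.
Net sludge production P_X = 0.1895 × 1077 = 204.1 kg VSS/d.
Carbonaceous O₂ demand = substrate oxidised − cell-mass equivalent = 1077 − 1.42 × 204.1 = 787.2 kg O₂/d.

R_O ≈ 787 kg O₂/d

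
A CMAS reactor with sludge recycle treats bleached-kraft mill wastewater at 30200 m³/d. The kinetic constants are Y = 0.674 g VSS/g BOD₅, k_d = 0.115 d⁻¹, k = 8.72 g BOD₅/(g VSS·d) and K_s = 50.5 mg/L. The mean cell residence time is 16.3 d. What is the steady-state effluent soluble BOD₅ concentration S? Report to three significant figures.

S ≈ 1.56 mg/L

From the Monod/SRT balance for a CMAS, S = K_s·(1+k_d θ_c)/[θ_c·(Y k − k_d) − 1] = 50.5 × (1 + 0.115 × 16.3) / [16.3 × (0.674 × 8.72 − 0.115) − 1] = 145.2 / 92.93 = 1.562 mg/L.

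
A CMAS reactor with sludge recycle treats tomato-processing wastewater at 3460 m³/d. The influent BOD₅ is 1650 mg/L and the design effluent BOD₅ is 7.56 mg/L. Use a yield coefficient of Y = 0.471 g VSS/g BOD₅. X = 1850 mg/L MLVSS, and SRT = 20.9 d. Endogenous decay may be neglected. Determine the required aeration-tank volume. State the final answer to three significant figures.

V·X = Y·Q·ΔS·θ_c gives V = 0.471 × 3460 × (1650 − 7.56) × 20.9 / 1850 = 30239 m³.

V ≈ 30200 m³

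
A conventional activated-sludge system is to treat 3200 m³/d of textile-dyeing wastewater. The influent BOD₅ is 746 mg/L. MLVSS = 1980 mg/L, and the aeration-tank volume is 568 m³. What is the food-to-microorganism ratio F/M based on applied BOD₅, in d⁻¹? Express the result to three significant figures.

Food-to-microorganism ratio F/M = Q S₀ / (V X) = 3200 × 746 / (568.0 × 1980) = 2.123 d⁻¹.

F/M ≈ 2.12 d⁻¹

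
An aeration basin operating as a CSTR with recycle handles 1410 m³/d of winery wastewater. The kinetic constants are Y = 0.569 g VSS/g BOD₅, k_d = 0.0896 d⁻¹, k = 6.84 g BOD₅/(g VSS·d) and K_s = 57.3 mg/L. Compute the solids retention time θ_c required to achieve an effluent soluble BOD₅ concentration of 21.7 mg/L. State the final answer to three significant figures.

θ_c ≈ 1.02 d

Specific growth rate at S = 21.7 mg/L: μ = YkS/(K_s+S) = 0.569·6.84·21.7/(57.3+21.7) = 1.069 d⁻¹.
Then 1/θ_c = μ − k_d = 1.069 − 0.0896 = 0.9795 d⁻¹, giving θ_c = 1.021 d.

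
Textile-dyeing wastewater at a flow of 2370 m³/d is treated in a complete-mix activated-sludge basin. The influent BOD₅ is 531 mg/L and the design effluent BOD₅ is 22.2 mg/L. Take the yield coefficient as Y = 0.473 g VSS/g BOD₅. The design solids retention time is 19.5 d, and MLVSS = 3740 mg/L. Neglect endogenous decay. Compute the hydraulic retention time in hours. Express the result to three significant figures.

τ ≈ 30.1 h

With k_d = 0 the design equation reduces to V = Y Q (S₀−S) θ_c / X = 0.473 × 2370 × (531 − 22.2) × 19.5 / 3740 = 2974 m³.
τ = V/Q = 2974/2370 = 1.255 d, or 30.11 h.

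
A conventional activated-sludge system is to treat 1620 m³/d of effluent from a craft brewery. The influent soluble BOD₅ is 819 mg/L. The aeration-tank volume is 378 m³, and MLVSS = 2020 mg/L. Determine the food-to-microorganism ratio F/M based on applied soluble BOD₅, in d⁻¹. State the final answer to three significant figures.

F/M ≈ 1.74 d⁻¹

Food-to-microorganism ratio F/M = Q S₀ / (V X) = 1620 × 819 / (378.0 × 2020) = 1.738 d⁻¹.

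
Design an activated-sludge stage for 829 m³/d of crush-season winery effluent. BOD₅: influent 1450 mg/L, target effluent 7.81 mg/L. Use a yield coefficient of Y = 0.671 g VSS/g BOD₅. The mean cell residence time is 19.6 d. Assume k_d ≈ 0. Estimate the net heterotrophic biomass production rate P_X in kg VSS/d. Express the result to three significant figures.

With endogenous decay neglected, the observed yield equals the true yield: Y_obs = Y = 0.671 g VSS/g BOD₅.
Mass of BOD₅ removed per day: Q(S₀ − S) = 829 × 1442 g/m³ = 1196 kg/d.
P_X = Y_obs · Q(S₀ − S) = 0.6710 × 1196 = 802.2 kg VSS/d.

P_X ≈ 802 kg VSS/d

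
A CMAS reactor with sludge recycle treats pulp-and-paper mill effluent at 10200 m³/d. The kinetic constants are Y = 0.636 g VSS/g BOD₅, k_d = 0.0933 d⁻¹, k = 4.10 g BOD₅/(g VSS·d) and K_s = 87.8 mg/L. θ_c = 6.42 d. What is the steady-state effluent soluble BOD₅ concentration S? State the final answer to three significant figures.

S ≈ 9.27 mg/L

From the Monod/SRT balance for a CMAS, S = K_s·(1+k_d θ_c)/[θ_c·(Y k − k_d) − 1] = 87.8 × (1 + 0.0933 × 6.42) / [6.42 × (0.636 × 4.10 − 0.0933) − 1] = 140.4 / 15.14 = 9.272 mg/L.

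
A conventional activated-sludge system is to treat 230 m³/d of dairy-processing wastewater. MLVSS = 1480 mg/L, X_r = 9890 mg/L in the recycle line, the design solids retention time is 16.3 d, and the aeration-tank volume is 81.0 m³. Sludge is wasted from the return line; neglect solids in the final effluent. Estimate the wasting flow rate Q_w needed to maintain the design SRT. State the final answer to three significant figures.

Q_w ≈ 0.744 m³/d

Q_w = (V·X)/(θ_c X_r) = 81.00 × 1480 / (16.3 × 9890) = 0.7436 m³/d.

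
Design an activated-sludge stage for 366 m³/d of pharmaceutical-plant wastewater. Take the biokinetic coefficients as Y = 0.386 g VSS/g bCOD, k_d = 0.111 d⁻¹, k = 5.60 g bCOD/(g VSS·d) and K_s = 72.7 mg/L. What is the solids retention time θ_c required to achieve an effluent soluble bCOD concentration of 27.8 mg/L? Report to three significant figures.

θ_c ≈ 2.05 d

From 1/θ_c = Y·k·S/(K_s + S) − k_d: Y·k·S/(K_s+S) = 0.386 × 5.60 × 27.8 / (72.7 + 27.8) = 0.5979 d⁻¹.
Then 1/θ_c = μ − k_d = 0.5979 − 0.111 = 0.4869 d⁻¹, giving θ_c = 2.054 d.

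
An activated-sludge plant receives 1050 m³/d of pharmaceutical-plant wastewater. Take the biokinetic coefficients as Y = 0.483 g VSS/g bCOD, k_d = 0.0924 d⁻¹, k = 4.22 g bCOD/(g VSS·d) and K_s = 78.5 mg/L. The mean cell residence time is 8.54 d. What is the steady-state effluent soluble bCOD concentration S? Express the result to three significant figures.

From the Monod/SRT balance for a CMAS, S = K_s·(1+k_d θ_c)/[θ_c·(Y k − k_d) − 1] = 78.5 × (1 + 0.0924 × 8.54) / [8.54 × (0.483 × 4.22 − 0.0924) − 1] = 140.4 / 15.62 = 8.993 mg/L.

S ≈ 8.99 mg/L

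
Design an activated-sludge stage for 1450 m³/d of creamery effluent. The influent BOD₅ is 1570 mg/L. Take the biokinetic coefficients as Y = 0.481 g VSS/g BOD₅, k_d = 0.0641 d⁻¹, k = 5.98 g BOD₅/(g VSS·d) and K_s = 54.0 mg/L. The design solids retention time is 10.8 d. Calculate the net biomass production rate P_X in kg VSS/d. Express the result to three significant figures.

From the Monod/SRT balance for a CMAS, S = K_s·(1+k_d θ_c)/[θ_c·(Y k − k_d) − 1] = 54.0 × (1 + 0.0641 × 10.8) / [10.8 × (0.481 × 5.98 − 0.0641) − 1] = 91.38 / 29.37 = 3.111 mg/L.
Y_obs = Y / (1 + k_d θ_c) = 0.481 / (1 + 0.0641 × 10.8) = 0.481 / 1.692 = 0.2842.
ΔS = 1570 − 3.11 = 1567 mg/L, so the substrate removal rate is 1450 × 1567/1000 = 2272 kg BOD₅/d.
P_X = Y_obs · Q(S₀ − S) = 0.2842 × 2272 = 645.8 kg VSS/d.

P_X ≈ 646 kg VSS/d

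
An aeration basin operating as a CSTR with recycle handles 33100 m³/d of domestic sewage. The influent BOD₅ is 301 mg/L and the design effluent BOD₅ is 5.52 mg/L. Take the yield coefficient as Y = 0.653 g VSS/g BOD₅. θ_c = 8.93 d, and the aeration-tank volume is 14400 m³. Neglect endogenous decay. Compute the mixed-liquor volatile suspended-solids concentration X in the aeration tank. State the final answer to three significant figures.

X ≈ 3960 mg/L

X = Y·Q·ΔS·θ_c / V = 0.653 × 33100 × (301 − 5.52) × 8.93 / 14400 = 3961 mg/L.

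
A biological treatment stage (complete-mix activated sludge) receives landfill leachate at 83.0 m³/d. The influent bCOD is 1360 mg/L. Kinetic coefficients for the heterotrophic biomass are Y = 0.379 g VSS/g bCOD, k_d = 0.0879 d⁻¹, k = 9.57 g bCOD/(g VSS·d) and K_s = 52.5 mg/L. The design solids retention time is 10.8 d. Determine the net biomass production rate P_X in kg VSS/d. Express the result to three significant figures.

From the Monod/SRT balance for a CMAS, S = K_s·(1+k_d θ_c)/[θ_c·(Y k − k_d) − 1] = 52.5 × (1 + 0.0879 × 10.8) / [10.8 × (0.379 × 9.57 − 0.0879) − 1] = 102.3 / 37.22 = 2.749 mg/L.
The observed yield is Y_obs = Y/(1 + k_d·θ_c) = 0.379 / (1 + 0.0879 × 10.8) = 0.379 / 1.949 = 0.1944 g VSS per g bCOD removed.
Mass of bCOD removed per day: Q(S₀ − S) = 83.0 × 1357 g/m³ = 112.7 kg/d.
Net biomass production P_X = Y_obs × Q·(S₀ − S) = 0.1944 × 112.7 = 21.90 kg VSS/d.

P_X ≈ 21.9 kg VSS/d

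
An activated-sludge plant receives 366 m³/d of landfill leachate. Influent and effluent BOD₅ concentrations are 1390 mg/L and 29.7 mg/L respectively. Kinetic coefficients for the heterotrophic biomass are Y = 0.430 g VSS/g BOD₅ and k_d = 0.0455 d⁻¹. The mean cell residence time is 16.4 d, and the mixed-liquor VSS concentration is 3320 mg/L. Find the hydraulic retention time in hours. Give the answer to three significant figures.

τ ≈ 39.7 h

Steady-state biomass mass balance: V·X·(1 + k_d·θ_c) = Y·Q·(S₀ − S)·θ_c, so V = 0.430 × 366 × (1390 − 29.7) × 16.4 / [3320 × (1 + 0.0455 × 16.4)] = 3.51×10^6 / 5797 = 605.6 m³.
τ = V/Q = 605.6/366 = 1.655 d, or 39.71 h.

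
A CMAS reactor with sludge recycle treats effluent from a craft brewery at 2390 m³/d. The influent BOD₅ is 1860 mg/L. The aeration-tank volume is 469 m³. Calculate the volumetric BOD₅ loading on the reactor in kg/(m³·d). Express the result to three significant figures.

L_v = Q S₀ / V = 2390 × 1860 × 10⁻³ / 469.0 = 9.478 kg/(m³·d).

L_v ≈ 9.48 kg BOD₅/(m³·d)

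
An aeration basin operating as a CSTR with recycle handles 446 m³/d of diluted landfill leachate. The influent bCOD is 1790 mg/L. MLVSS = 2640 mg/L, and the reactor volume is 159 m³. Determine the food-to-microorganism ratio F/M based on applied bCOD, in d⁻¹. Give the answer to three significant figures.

F/M ≈ 1.90 d⁻¹

F/M = Q·S₀ / (V·X) = 446 × 1790 / (159.0 × 2640) = 1.902 g bCOD·(g VSS·d)⁻¹.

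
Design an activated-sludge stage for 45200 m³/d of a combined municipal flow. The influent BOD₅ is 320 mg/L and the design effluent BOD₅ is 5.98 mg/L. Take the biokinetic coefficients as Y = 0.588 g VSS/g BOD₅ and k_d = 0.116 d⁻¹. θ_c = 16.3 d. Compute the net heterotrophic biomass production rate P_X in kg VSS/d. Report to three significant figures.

Observed yield with endogenous decay: Y_obs = Y / (1 + k_d·θ_c) = 0.588 / (1 + 0.116 × 16.3) = 0.588 / 2.891 = 0.2034 g VSS/g BOD₅.
Substrate removed = Q·(S₀ − S) = 45200 m³/d × (320 − 5.98) g/m³ = 1.42×10^7 g/d = 14194 kg/d.
Biomass produced: P_X = Y_obs·Q·ΔS = 0.2034 × 14194 ≈ 2887 kg VSS/d.

P_X ≈ 2890 kg VSS/d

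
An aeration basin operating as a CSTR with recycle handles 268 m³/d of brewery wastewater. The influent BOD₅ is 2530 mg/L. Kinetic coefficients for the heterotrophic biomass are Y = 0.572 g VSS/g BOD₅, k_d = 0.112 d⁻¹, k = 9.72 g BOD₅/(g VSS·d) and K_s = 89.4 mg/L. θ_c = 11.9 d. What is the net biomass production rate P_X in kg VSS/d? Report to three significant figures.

P_X ≈ 166 kg VSS/d

From the Monod/SRT balance for a CMAS, S = K_s·(1+k_d θ_c)/[θ_c·(Y k − k_d) − 1] = 89.4 × (1 + 0.112 × 11.9) / [11.9 × (0.572 × 9.72 − 0.112) − 1] = 208.6 / 63.83 = 3.267 mg/L.
Y_obs = Y / (1 + k_d θ_c) = 0.572 / (1 + 0.112 × 11.9) = 0.572 / 2.333 = 0.2452.
Q·(S₀ − S) = 268 × (2530 − 3.27) × 10⁻³ = 677.2 kg/d removed.
P_X = Y_obs · Q(S₀ − S) = 0.2452 × 677.2 = 166.0 kg VSS/d.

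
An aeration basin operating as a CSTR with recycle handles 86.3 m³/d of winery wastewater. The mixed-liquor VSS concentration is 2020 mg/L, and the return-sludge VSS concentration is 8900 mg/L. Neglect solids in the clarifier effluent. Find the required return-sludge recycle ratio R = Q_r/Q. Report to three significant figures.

R ≈ 0.294

Mass balance around the secondary clarifier (neglecting effluent solids): R = X / (X_r − X) = 2020 / (8900 − 2020) = 0.2936.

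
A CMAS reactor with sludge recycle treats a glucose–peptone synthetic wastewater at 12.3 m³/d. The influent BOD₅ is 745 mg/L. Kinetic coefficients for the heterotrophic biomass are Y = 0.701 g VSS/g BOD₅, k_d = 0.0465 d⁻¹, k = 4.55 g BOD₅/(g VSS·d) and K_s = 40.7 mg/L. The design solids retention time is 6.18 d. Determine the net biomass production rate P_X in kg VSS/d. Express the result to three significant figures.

From the Monod/SRT balance for a CMAS, S = K_s·(1+k_d θ_c)/[θ_c·(Y k − k_d) − 1] = 40.7 × (1 + 0.0465 × 6.18) / [6.18 × (0.701 × 4.55 − 0.0465) − 1] = 52.40 / 18.42 = 2.844 mg/L.
Observed yield with endogenous decay: Y_obs = Y / (1 + k_d·θ_c) = 0.701 / (1 + 0.0465 × 6.18) = 0.701 / 1.287 = 0.5445 g VSS/g BOD₅.
Mass of BOD₅ removed per day: Q(S₀ − S) = 12.3 × 742.2 g/m³ = 9.129 kg/d.
P_X = Y_obs · Q(S₀ − S) = 0.5445 × 9.129 = 4.971 kg VSS/d.

P_X ≈ 4.97 kg VSS/d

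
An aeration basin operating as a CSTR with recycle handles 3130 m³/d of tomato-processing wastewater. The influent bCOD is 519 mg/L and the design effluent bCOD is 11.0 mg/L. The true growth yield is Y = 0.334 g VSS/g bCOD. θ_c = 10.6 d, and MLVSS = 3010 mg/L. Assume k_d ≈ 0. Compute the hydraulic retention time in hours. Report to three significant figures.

τ ≈ 14.3 h

Biomass mass balance (decay neglected): V·X = Y·Q·(S₀ − S)·θ_c, so V = 0.334 × 3130 × (519 − 11.0) × 10.6 / 3010 = 1870 m³.
HRT = V/Q = 1870 m³ / 3130 m³·d⁻¹ = 0.5975 d × 24 = 14.34 h.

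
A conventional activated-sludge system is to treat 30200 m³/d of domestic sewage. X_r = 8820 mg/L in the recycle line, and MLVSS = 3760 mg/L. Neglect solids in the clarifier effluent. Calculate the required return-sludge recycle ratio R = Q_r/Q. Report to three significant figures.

R ≈ 0.743

Mass balance around the secondary clarifier (neglecting effluent solids): R = X / (X_r − X) = 3760 / (8820 − 3760) = 0.7431.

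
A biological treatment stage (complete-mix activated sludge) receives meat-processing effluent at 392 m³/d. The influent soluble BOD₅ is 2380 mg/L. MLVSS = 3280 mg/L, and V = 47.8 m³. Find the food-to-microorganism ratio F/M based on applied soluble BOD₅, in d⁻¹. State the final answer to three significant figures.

F/M ≈ 5.95 d⁻¹

F/M = applied load / biomass = Q·S₀/(V·X) = 392 × 2380 / (47.80 × 3280) = 5.951 d⁻¹.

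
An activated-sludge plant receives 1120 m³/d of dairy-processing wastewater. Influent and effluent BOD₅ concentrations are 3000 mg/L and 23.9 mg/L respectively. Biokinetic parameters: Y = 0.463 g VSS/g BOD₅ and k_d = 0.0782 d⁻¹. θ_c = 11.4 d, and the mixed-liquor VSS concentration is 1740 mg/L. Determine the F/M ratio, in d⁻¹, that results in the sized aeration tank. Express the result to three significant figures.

F/M ≈ 0.361 d⁻¹

From the SRT design equation V = Y Q (S₀−S) θ_c / [X (1 + k_d θ_c)] = 0.463 × 1120 × (3000 − 23.9) × 11.4 / [1740 × (1 + 0.0782 × 11.4)] = 1.76×10^7 / 3291 = 5346 m³.
F/M = Q·S₀ / (V·X) = 1120 × 3000 / (5346 × 1740) = 0.3612 g BOD₅·(g VSS·d)⁻¹.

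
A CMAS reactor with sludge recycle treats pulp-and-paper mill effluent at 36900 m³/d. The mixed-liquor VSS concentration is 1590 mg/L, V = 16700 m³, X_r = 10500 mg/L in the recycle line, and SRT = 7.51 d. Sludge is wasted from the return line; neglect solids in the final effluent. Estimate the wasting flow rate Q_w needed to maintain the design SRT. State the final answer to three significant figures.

θ_c = V·X/(Q_w·X_r) when wasting from the recycle, so Q_w = V·X/(θ_c·X_r) = 16700 × 1590 / (7.51 × 10500) = 336.7 m³/d.

Q_w ≈ 337 m³/d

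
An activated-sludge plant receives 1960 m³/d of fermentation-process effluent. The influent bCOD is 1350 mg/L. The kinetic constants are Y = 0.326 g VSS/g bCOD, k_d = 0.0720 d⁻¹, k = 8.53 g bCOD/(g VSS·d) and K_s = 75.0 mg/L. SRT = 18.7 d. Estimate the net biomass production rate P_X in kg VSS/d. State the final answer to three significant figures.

For a completely mixed reactor with recycle the Lawrence–McCarty relation gives S = K_s·(1 + k_d·θ_c) / [θ_c·(Y·k − k_d) − 1] = 75.0 × (1 + 0.0720 × 18.7) / [18.7 × (0.326 × 8.53 − 0.0720) − 1] = 176.0 / 49.65 = 3.544 mg/L.
Y_obs = Y / (1 + k_d θ_c) = 0.326 / (1 + 0.0720 × 18.7) = 0.326 / 2.346 = 0.1389.
Q·(S₀ − S) = 1960 × (1350 − 3.54) × 10⁻³ = 2639 kg/d removed.
Net biomass production P_X = Y_obs × Q·(S₀ − S) = 0.1389 × 2639 = 366.7 kg VSS/d.

P_X ≈ 367 kg VSS/d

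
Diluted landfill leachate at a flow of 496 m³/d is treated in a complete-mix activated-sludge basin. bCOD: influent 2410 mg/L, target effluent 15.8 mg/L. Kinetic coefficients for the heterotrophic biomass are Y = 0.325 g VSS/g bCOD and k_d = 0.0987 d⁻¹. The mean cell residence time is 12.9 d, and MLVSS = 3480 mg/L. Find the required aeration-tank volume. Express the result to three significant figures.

Steady-state biomass mass balance: V·X·(1 + k_d·θ_c) = Y·Q·(S₀ − S)·θ_c, so V = 0.325 × 496 × (2410 − 15.8) × 12.9 / [3480 × (1 + 0.0987 × 12.9)] = 4.98×10^6 / 7911 = 629.4 m³.

V ≈ 629 m³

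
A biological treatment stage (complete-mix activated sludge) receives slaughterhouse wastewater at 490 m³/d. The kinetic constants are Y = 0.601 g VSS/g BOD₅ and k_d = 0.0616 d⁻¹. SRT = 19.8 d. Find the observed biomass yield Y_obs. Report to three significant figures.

Observed yield with endogenous decay: Y_obs = Y / (1 + k_d·θ_c) = 0.601 / (1 + 0.0616 × 19.8) = 0.601 / 2.220 = 0.2708 g VSS/g BOD₅.

Y_obs ≈ 0.271 g VSS/g BOD₅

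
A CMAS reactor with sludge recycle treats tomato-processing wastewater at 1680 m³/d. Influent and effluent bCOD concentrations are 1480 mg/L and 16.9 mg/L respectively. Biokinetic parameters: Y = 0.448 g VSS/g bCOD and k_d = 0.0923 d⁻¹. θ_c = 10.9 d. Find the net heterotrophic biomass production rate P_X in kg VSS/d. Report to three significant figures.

P_X ≈ 549 kg VSS/d

Y_obs = Y / (1 + k_d θ_c) = 0.448 / (1 + 0.0923 × 10.9) = 0.448 / 2.006 = 0.2233.
ΔS = 1480 − 16.9 = 1463 mg/L, so the substrate removal rate is 1680 × 1463/1000 = 2458 kg bCOD/d.
So the net sludge growth is P_X = 0.2233 × 2458 = 548.9 kg VSS/d.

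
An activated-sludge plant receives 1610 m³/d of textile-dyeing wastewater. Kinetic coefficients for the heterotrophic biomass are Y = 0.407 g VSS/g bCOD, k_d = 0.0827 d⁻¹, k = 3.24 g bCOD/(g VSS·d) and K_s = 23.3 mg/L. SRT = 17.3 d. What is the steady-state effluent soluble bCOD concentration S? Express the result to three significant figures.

S ≈ 2.78 mg/L

From the Monod/SRT balance for a CMAS, S = K_s·(1+k_d θ_c)/[θ_c·(Y k − k_d) − 1] = 23.3 × (1 + 0.0827 × 17.3) / [17.3 × (0.407 × 3.24 − 0.0827) − 1] = 56.64 / 20.38 = 2.779 mg/L.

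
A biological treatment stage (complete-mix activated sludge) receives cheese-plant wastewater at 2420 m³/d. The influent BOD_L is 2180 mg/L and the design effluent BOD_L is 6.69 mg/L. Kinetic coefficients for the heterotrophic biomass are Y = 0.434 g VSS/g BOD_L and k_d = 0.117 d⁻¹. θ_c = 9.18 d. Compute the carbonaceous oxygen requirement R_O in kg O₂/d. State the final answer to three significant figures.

R_O ≈ 3700 kg O₂/d

Correct the yield for decay: Y_obs = Y/(1 + k_d θ_c) = 0.434 / (1 + 0.117 × 9.18) = 0.434 / 2.074 = 0.2093.
Substrate removed = Q·(S₀ − S) = 2420 m³/d × (2180 − 6.69) g/m³ = 5.26×10^6 g/d = 5259 kg/d.
Net sludge production P_X = 0.2093 × 5259 = 1101 kg VSS/d.
R_O = Q·(S₀ − S) − 1.42·P_X = 5259 − 1.42 × 1101 = 3697 kg O₂/d.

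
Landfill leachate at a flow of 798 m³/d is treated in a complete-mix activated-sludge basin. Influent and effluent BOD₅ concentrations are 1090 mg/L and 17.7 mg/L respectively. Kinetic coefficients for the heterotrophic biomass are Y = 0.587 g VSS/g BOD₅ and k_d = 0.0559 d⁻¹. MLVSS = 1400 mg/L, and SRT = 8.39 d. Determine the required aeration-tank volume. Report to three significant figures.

V ≈ 2050 m³

From the SRT design equation V = Y Q (S₀−S) θ_c / [X (1 + k_d θ_c)] = 0.587 × 798 × (1090 − 17.7) × 8.39 / [1400 × (1 + 0.0559 × 8.39)] = 4.21×10^6 / 2057 = 2049 m³.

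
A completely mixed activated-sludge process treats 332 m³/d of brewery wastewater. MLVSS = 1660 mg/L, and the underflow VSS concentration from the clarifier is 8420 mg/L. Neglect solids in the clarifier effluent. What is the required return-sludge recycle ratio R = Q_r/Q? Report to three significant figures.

R = Q_r/Q = X/(X_r − X) = 1660 / (8420 − 1660) = 0.2456.

R ≈ 0.246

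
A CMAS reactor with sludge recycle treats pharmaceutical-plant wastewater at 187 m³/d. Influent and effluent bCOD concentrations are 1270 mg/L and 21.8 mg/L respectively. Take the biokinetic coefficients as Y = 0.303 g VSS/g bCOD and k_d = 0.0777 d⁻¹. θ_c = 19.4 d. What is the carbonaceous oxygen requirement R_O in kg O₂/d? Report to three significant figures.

The observed yield is Y_obs = Y/(1 + k_d·θ_c) = 0.303 / (1 + 0.0777 × 19.4) = 0.303 / 2.507 = 0.1208 g VSS per g bCOD removed.
ΔS = 1270 − 21.8 = 1248 mg/L, so the substrate removal rate is 187 × 1248/1000 = 233.4 kg bCOD/d.
P_X = Y_obs·Q·(S₀ − S) = 0.1208 × 233.4 = 28.21 kg VSS/d.
Carbonaceous O₂ demand = substrate oxidised − cell-mass equivalent = 233.4 − 1.42 × 28.21 = 193.4 kg O₂/d.

R_O ≈ 193 kg O₂/d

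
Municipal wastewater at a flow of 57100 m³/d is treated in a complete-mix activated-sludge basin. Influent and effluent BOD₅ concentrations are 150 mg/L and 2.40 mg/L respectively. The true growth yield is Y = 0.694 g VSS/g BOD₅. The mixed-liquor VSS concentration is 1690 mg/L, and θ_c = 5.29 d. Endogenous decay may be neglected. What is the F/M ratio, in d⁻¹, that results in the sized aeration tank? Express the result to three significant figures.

Biomass mass balance (decay neglected): V·X = Y·Q·(S₀ − S)·θ_c, so V = 0.694 × 57100 × (150 − 2.40) × 5.29 / 1690 = 18308 m³.
F/M = Q·S₀ / (V·X) = 57100 × 150 / (18308 × 1690) = 0.2768 g BOD₅·(g VSS·d)⁻¹.

F/M ≈ 0.277 d⁻¹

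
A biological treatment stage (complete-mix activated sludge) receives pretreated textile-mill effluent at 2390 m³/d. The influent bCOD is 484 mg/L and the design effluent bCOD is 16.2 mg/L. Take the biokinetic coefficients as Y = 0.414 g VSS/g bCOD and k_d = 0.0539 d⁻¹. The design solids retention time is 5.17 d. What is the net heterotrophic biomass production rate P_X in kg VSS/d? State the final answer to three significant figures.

P_X ≈ 362 kg VSS/d

Observed yield with endogenous decay: Y_obs = Y / (1 + k_d·θ_c) = 0.414 / (1 + 0.0539 × 5.17) = 0.414 / 1.279 = 0.3238 g VSS/g bCOD.
Mass of bCOD removed per day: Q(S₀ − S) = 2390 × 467.8 g/m³ = 1118 kg/d.
Biomass produced: P_X = Y_obs·Q·ΔS = 0.3238 × 1118 ≈ 362.0 kg VSS/d.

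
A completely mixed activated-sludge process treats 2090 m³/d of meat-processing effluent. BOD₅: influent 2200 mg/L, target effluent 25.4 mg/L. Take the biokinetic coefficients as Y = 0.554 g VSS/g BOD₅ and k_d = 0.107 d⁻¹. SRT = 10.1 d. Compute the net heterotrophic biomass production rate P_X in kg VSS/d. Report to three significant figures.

Observed yield with endogenous decay: Y_obs = Y / (1 + k_d·θ_c) = 0.554 / (1 + 0.107 × 10.1) = 0.554 / 2.081 = 0.2663 g VSS/g BOD₅.
ΔS = 2200 − 25.4 = 2175 mg/L, so the substrate removal rate is 2090 × 2175/1000 = 4545 kg BOD₅/d.
So the net sludge growth is P_X = 0.2663 × 4545 = 1210 kg VSS/d.

P_X ≈ 1210 kg VSS/d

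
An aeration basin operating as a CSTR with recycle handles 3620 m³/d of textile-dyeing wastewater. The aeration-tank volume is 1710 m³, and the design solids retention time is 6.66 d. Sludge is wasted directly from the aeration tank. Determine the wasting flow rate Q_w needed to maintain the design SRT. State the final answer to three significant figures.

Q_w ≈ 257 m³/d

For wasting at MLVSS concentration, Q_w = V/θ_c = 1710/6.66 = 256.8 m³/d.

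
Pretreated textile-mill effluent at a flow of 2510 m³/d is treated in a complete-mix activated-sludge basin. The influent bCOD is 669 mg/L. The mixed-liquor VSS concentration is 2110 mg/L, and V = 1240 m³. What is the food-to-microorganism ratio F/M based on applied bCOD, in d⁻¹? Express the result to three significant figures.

F/M ≈ 0.642 d⁻¹

Food-to-microorganism ratio F/M = Q S₀ / (V X) = 2510 × 669 / (1240 × 2110) = 0.6418 d⁻¹.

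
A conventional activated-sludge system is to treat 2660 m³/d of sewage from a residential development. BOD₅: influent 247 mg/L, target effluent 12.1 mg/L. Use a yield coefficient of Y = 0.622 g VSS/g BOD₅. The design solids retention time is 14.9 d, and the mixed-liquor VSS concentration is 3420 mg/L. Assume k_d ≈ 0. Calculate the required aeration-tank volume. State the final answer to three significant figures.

With k_d = 0 the design equation reduces to V = Y Q (S₀−S) θ_c / X = 0.622 × 2660 × (247 − 12.1) × 14.9 / 3420 = 1693 m³.

V ≈ 1690 m³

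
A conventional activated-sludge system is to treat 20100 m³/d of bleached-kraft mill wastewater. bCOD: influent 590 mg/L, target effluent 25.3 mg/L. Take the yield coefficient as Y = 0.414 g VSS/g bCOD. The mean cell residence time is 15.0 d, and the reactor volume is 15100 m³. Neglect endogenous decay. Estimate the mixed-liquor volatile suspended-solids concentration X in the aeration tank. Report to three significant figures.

X ≈ 4670 mg/L

Without decay, X = Y Q (S₀−S) θ_c / V = 0.414 × 20100 × (590 − 25.3) × 15.0 / 15100 = 4668 mg/L.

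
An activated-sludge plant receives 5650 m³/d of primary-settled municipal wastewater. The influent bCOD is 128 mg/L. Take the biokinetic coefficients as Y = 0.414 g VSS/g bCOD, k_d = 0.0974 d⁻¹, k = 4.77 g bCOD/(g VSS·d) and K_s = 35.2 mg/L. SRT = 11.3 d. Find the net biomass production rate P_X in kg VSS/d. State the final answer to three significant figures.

For a completely mixed reactor with recycle the Lawrence–McCarty relation gives S = K_s·(1 + k_d·θ_c) / [θ_c·(Y·k − k_d) − 1] = 35.2 × (1 + 0.0974 × 11.3) / [11.3 × (0.414 × 4.77 − 0.0974) − 1] = 73.94 / 20.21 = 3.658 mg/L.
The observed yield is Y_obs = Y/(1 + k_d·θ_c) = 0.414 / (1 + 0.0974 × 11.3) = 0.414 / 2.101 = 0.1971 g VSS per g bCOD removed.
Q·(S₀ − S) = 5650 × (128 − 3.66) × 10⁻³ = 702.5 kg/d removed.
So the net sludge growth is P_X = 0.1971 × 702.5 = 138.5 kg VSS/d.

P_X ≈ 138 kg VSS/d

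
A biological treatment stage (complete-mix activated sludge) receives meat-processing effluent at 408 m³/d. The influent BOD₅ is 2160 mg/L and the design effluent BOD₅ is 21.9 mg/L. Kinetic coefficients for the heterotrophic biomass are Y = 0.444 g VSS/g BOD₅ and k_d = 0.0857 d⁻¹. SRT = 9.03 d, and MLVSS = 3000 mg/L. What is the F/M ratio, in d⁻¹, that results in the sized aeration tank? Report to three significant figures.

F/M ≈ 0.447 d⁻¹

From the SRT design equation V = Y Q (S₀−S) θ_c / [X (1 + k_d θ_c)] = 0.444 × 408 × (2160 − 21.9) × 9.03 / [3000 × (1 + 0.0857 × 9.03)] = 3.5×10^6 / 5322 = 657.2 m³.
F/M = applied load / biomass = Q·S₀/(V·X) = 408 × 2160 / (657.2 × 3000) = 0.4470 d⁻¹.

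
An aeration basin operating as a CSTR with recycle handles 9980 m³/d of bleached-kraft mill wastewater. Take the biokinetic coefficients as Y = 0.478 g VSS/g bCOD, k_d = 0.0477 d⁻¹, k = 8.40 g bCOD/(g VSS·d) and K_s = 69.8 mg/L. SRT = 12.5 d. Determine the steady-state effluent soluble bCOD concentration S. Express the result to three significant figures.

S ≈ 2.29 mg/L

Effluent substrate depends only on kinetics and SRT: S = K_s(1 + k_d θ_c) / [θ_c(Yk − k_d) − 1] = 69.8 × (1 + 0.0477 × 12.5) / [12.5 × (0.478 × 8.40 − 0.0477) − 1] = 111.4 / 48.59 = 2.293 mg/L.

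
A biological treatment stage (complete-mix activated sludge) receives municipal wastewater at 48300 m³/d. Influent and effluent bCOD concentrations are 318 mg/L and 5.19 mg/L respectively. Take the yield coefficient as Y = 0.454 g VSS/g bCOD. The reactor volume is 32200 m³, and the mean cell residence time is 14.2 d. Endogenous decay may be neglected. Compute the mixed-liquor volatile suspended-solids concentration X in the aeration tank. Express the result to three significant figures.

X ≈ 3020 mg/L

Without decay, X = Y Q (S₀−S) θ_c / V = 0.454 × 48300 × (318 − 5.19) × 14.2 / 32200 = 3025 mg/L.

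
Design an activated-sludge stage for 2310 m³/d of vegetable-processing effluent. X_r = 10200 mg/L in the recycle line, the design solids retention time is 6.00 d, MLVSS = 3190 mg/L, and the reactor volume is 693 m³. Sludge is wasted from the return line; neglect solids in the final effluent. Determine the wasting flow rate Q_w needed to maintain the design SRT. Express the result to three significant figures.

Wasting from the return line (neglecting effluent solids): Q_w = V·X / (θ_c·X_r) = 693.0 × 3190 / (6.00 × 10200) = 36.12 m³/d.

Q_w ≈ 36.1 m³/d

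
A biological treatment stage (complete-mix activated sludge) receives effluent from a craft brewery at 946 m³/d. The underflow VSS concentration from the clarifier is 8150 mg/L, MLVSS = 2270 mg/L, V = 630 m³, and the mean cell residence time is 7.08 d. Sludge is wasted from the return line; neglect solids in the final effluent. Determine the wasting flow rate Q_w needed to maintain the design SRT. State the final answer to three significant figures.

Q_w ≈ 24.8 m³/d

θ_c = V·X/(Q_w·X_r) when wasting from the recycle, so Q_w = V·X/(θ_c·X_r) = 630.0 × 2270 / (7.08 × 8150) = 24.78 m³/d.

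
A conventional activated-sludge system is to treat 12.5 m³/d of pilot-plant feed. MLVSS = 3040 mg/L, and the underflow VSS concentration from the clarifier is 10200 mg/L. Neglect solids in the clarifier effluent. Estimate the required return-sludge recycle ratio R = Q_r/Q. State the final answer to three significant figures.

R ≈ 0.425

R = Q_r/Q = X/(X_r − X) = 3040 / (10200 − 3040) = 0.4246.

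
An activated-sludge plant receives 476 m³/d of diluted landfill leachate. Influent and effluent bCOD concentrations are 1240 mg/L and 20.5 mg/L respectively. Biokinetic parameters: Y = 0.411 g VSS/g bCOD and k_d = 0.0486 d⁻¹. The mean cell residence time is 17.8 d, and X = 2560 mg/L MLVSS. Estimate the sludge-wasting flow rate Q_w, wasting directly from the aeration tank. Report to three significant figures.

Q_w ≈ 50.0 m³/d

Rearranging the biomass balance for a CMAS with decay, V = Y·Q·ΔS·θ_c / [X·(1+k_d θ_c)] = 0.411 × 476 × (1240 − 20.5) × 17.8 / [2560 × (1 + 0.0486 × 17.8)] = 4.25×10^6 / 4775 = 889.4 m³.
Wasting from the aeration tank: Q_w = V / θ_c = 889.4 / 17.8 = 49.97 m³/d.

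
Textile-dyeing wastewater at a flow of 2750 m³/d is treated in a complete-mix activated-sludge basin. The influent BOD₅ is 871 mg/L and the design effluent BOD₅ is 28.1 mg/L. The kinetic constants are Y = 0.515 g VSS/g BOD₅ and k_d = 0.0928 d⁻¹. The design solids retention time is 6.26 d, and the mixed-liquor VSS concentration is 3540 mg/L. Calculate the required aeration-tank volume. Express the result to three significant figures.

V ≈ 1340 m³

From the SRT design equation V = Y Q (S₀−S) θ_c / [X (1 + k_d θ_c)] = 0.515 × 2750 × (871 − 28.1) × 6.26 / [3540 × (1 + 0.0928 × 6.26)] = 7.47×10^6 / 5596 = 1335 m³.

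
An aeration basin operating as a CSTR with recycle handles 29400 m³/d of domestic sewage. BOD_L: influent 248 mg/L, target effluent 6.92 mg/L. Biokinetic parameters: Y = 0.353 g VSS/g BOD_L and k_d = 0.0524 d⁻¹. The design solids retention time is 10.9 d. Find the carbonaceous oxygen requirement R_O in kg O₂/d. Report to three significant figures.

Y_obs = Y / (1 + k_d θ_c) = 0.353 / (1 + 0.0524 × 10.9) = 0.353 / 1.571 = 0.2247.
Substrate removed = Q·(S₀ − S) = 29400 m³/d × (248 − 6.92) g/m³ = 7.09×10^6 g/d = 7088 kg/d.
Net sludge production P_X = 0.2247 × 7088 = 1592 kg VSS/d.
R_O = Q·(S₀ − S) − 1.42·P_X = 7088 − 1.42 × 1592 = 4826 kg O₂/d.

R_O ≈ 4830 kg O₂/d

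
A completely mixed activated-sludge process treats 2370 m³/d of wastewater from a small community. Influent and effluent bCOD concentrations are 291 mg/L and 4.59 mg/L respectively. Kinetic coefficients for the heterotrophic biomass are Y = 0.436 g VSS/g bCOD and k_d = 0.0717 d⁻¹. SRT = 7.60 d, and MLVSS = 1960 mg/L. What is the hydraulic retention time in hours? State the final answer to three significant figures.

τ ≈ 7.52 h

From the SRT design equation V = Y Q (S₀−S) θ_c / [X (1 + k_d θ_c)] = 0.436 × 2370 × (291 − 4.59) × 7.60 / [1960 × (1 + 0.0717 × 7.60)] = 2.25×10^6 / 3028 = 742.8 m³.
τ = V/Q = 742.8/2370 = 0.3134 d, or 7.522 h.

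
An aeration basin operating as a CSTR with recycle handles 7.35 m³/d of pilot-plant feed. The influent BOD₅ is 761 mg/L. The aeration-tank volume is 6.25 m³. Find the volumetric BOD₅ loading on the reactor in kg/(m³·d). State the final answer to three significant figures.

Volumetric loading L_v = Q·S₀ / V = 7.35 × 761 g/m³ / 6.250 m³ = 894.9 g/(m³·d) = 0.8949 kg BOD₅/(m³·d).

L_v ≈ 0.895 kg BOD₅/(m³·d)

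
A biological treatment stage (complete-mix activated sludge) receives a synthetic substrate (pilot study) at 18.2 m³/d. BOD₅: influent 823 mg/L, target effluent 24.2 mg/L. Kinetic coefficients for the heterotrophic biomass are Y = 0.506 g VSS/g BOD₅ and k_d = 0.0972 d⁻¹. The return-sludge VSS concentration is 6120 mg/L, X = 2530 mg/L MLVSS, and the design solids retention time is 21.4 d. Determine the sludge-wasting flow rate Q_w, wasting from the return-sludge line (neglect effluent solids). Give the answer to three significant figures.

From the SRT design equation V = Y Q (S₀−S) θ_c / [X (1 + k_d θ_c)] = 0.506 × 18.2 × (823 − 24.2) × 21.4 / [2530 × (1 + 0.0972 × 21.4)] = 1.57×10^5 / 7793 = 20.20 m³.
Wasting from the return line (neglecting effluent solids): Q_w = V·X / (θ_c·X_r) = 20.20 × 2530 / (21.4 × 6120) = 0.3903 m³/d.

Q_w ≈ 0.390 m³/d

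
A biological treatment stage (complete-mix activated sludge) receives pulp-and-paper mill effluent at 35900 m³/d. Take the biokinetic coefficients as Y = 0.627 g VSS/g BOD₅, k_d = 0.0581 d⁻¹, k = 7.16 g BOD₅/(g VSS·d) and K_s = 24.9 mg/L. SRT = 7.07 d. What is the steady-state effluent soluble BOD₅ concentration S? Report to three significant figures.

S ≈ 1.16 mg/L

From the Monod/SRT balance for a CMAS, S = K_s·(1+k_d θ_c)/[θ_c·(Y k − k_d) − 1] = 24.9 × (1 + 0.0581 × 7.07) / [7.07 × (0.627 × 7.16 − 0.0581) − 1] = 35.13 / 30.33 = 1.158 mg/L.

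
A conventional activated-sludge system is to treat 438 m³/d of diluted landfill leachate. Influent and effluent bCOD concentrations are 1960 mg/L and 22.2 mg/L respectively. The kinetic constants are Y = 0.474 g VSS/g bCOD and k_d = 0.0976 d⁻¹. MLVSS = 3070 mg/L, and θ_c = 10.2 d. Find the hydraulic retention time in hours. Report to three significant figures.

Steady-state biomass mass balance: V·X·(1 + k_d·θ_c) = Y·Q·(S₀ − S)·θ_c, so V = 0.474 × 438 × (1960 − 22.2) × 10.2 / [3070 × (1 + 0.0976 × 10.2)] = 4.1×10^6 / 6126 = 669.8 m³.
τ = V/Q = 669.8/438 = 1.529 d, or 36.70 h.

τ ≈ 36.7 h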